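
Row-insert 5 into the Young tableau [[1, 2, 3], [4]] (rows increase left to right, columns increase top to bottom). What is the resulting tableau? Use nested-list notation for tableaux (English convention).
[[1, 2, 3, 5], [4]]

5 is larger than every entry of row 1, so it is appended to row 1. The new tableau is [[1, 2, 3, 5], [4]].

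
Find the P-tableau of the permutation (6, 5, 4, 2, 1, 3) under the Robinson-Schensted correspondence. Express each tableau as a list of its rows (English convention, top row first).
Insert 6: appended to row 1. P = [[6]].
Insert 5: 5 bumps 6 from row 1; 6 starts row 2. P = [[5], [6]].
Insert 4: 4 bumps 5 from row 1; 5 bumps 6 from row 2; 6 starts row 3. P = [[4], [5], [6]].
Insert 2: 2 bumps 4 from row 1; 4 bumps 5 from row 2; 5 bumps 6 from row 3; 6 starts row 4. P = [[2], [4], [5], [6]].
Insert 1: 1 bumps 2 from row 1; 2 bumps 4 from row 2; 4 bumps 5 from row 3; 5 bumps 6 from row 4; 6 starts row 5. P = [[1], [2], [4], [5], [6]].
Insert 3: appended to row 1. P = [[1, 3], [2], [4], [5], [6]].

So P = [[1, 3], [2], [4], [5], [6]].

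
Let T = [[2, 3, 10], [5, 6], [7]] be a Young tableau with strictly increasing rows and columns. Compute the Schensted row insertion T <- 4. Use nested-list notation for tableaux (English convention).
[[2, 3, 4], [5, 6, 10], [7]]

In row 1, 4 replaces 10 (the leftmost entry greater than 4); 10 is bumped to row 2. 10 is appended to row 2. The new tableau is [[2, 3, 4], [5, 6, 10], [7]].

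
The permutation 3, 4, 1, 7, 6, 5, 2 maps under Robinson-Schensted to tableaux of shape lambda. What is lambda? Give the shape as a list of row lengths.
[3, 2, 1, 1]

RSK row insertion gives P = [[1, 2, 5], [3, 4], [6], [7]], which has shape [3, 2, 1, 1].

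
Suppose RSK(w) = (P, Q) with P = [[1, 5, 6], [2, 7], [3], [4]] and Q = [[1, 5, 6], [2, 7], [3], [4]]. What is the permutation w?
Reverse the RSK construction: for i from n down to 1, find the cell of Q containing i, remove the entry at that cell from P, and reverse-bump it up through P; the value ejected from row 1 is w(i).

Step i=7: Q has 7 at row 2, column 2; remove 7 from row 2 of P and reverse-bump: 7 enters row 1 and ejects 6. So w(7) = 6. P is now [[1, 5, 7], [2], [3], [4]].
Step i=6: Q has 6 at row 1, column 3; remove that cell from P, ejecting 7. So w(6) = 7. P is now [[1, 5], [2], [3], [4]].
Step i=5: Q has 5 at row 1, column 2; remove that cell from P, ejecting 5. So w(5) = 5. P is now [[1], [2], [3], [4]].
Step i=4: Q has 4 at row 4, column 1; remove 4 from row 4 of P and reverse-bump: 4 enters row 3 and ejects 3; 3 enters row 2 and ejects 2; 2 enters row 1 and ejects 1. So w(4) = 1. P is now [[2], [3], [4]].
Step i=3: Q has 3 at row 3, column 1; remove 4 from row 3 of P and reverse-bump: 4 enters row 2 and ejects 3; 3 enters row 1 and ejects 2. So w(3) = 2. P is now [[3], [4]].
Step i=2: Q has 2 at row 2, column 1; remove 4 from row 2 of P and reverse-bump: 4 enters row 1 and ejects 3. So w(2) = 3. P is now [[4]].
Step i=1: Q has 1 at row 1, column 1; remove that cell from P, ejecting 4. So w(1) = 4. P is now [].

So w = 4 3 2 1 5 7 6.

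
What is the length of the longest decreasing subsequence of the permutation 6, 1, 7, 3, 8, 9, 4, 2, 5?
3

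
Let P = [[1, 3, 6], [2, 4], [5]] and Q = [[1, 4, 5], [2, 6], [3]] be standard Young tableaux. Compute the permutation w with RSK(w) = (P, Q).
5 2 1 4 6 3

Reverse the RSK construction: for i from n down to 1, find the cell of Q containing i, remove the entry at that cell from P, and reverse-bump it up through P; the value ejected from row 1 is w(i).

Step i=6: Q has 6 at row 2, column 2; remove 4 from row 2 of P and reverse-bump: 4 enters row 1 and ejects 3. So w(6) = 3. P is now [[1, 4, 6], [2], [5]].
Step i=5: Q has 5 at row 1, column 3; remove that cell from P, ejecting 6. So w(5) = 6. P is now [[1, 4], [2], [5]].
Step i=4: Q has 4 at row 1, column 2; remove that cell from P, ejecting 4. So w(4) = 4. P is now [[1], [2], [5]].
Step i=3: Q has 3 at row 3, column 1; remove 5 from row 3 of P and reverse-bump: 5 enters row 2 and ejects 2; 2 enters row 1 and ejects 1. So w(3) = 1. P is now [[2], [5]].
Step i=2: Q has 2 at row 2, column 1; remove 5 from row 2 of P and reverse-bump: 5 enters row 1 and ejects 2. So w(2) = 2. P is now [[5]].
Step i=1: Q has 1 at row 1, column 1; remove that cell from P, ejecting 5. So w(1) = 5. P is now [].

So w = 5 2 1 4 6 3.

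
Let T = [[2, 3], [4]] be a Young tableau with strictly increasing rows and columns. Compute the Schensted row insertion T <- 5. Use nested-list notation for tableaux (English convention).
[[2, 3, 5], [4]]

5 is larger than every entry of row 1, so it is appended to row 1. The new tableau is [[2, 3, 5], [4]].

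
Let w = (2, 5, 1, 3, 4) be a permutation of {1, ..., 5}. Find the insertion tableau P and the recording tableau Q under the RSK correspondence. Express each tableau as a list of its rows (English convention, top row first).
P = [[1, 3, 4], [2, 5]], Q = [[1, 2, 5], [3, 4]]

Insert each entry of the permutation into P by Schensted row insertion, recording in Q the position of each new cell.

Insert 2: appended to row 1. P = [[2]], Q = [[1]].
Insert 5: appended to row 1. P = [[2, 5]], Q = [[1, 2]].
Insert 1: 1 bumps 2 from row 1; 2 starts row 2. P = [[1, 5], [2]], Q = [[1, 2], [3]].
Insert 3: 3 bumps 5 from row 1; 5 appends to row 2. P = [[1, 3], [2, 5]], Q = [[1, 2], [3, 4]].
Insert 4: appended to row 1. P = [[1, 3, 4], [2, 5]], Q = [[1, 2, 5], [3, 4]].

So P = [[1, 3, 4], [2, 5]], Q = [[1, 2, 5], [3, 4]].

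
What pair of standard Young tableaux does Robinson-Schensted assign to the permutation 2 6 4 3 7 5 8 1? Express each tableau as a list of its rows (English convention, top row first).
Insert each entry of the permutation into P by Schensted row insertion, recording in Q the position of each new cell.

Insert 2: appended to row 1. P = [[2]].
Insert 6: appended to row 1. P = [[2, 6]].
Insert 4: 4 bumps 6 from row 1; 6 starts row 2. P = [[2, 4], [6]].
Insert 3: 3 bumps 4 from row 1; 4 bumps 6 from row 2; 6 starts row 3. P = [[2, 3], [4], [6]].
Insert 7: appended to row 1. P = [[2, 3, 7], [4], [6]].
Insert 5: 5 bumps 7 from row 1; 7 appends to row 2. P = [[2, 3, 5], [4, 7], [6]].
Insert 8: appended to row 1. P = [[2, 3, 5, 8], [4, 7], [6]].
Insert 1: 1 bumps 2 from row 1; 2 bumps 4 from row 2; 4 bumps 6 from row 3; 6 starts row 4. P = [[1, 3, 5, 8], [2, 7], [4], [6]].

So P = [[1, 3, 5, 8], [2, 7], [4], [6]], Q = [[1, 2, 5, 7], [3, 6], [4], [8]].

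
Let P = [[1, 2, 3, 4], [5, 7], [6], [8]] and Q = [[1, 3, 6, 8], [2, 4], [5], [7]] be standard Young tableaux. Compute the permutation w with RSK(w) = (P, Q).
Reverse RSK: for i = n, n-1, ..., 1, locate i in Q, remove the corresponding corner cell from P, and reverse-bump its entry up through P; the value ejected from row 1 is w(i).

So w = 6 1 8 7 2 5 3 4.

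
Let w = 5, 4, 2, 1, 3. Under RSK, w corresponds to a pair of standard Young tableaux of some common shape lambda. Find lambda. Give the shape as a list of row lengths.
[2, 1, 1, 1]

RSK row insertion gives P = [[1, 3], [2], [4], [5]], which has shape [2, 1, 1, 1].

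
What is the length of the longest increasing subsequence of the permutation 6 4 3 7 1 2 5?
3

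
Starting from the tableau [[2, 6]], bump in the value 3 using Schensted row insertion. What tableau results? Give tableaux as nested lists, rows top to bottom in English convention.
In row 1, 3 replaces 6 (the leftmost entry greater than 3); 6 is bumped to row 2. 6 starts a new row 2. The new tableau is [[2, 3], [6]].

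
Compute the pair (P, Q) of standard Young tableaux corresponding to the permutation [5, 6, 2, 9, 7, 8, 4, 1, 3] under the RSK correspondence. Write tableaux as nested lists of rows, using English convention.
Insert each entry of the permutation into P by Schensted row insertion, recording in Q the position of each new cell.

After inserting 5: P = [[5]].
After inserting 6: P = [[5, 6]].
After inserting 2: P = [[2, 6], [5]].
After inserting 9: P = [[2, 6, 9], [5]].
After inserting 7: P = [[2, 6, 7], [5, 9]].
After inserting 8: P = [[2, 6, 7, 8], [5, 9]].
After inserting 4: P = [[2, 4, 7, 8], [5, 6], [9]].
After inserting 1: P = [[1, 4, 7, 8], [2, 6], [5], [9]].
After inserting 3: P = [[1, 3, 7, 8], [2, 4], [5, 6], [9]].

So P = [[1, 3, 7, 8], [2, 4], [5, 6], [9]], Q = [[1, 2, 4, 6], [3, 5], [7, 9], [8]].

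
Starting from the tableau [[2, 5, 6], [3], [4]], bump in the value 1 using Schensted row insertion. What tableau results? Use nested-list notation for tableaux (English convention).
In row 1, 1 replaces 2 (the leftmost entry greater than 1); 2 is bumped to row 2. In row 2, 2 replaces 3 (the leftmost entry greater than 2); 3 is bumped to row 3. In row 3, 3 replaces 4 (the leftmost entry greater than 3); 4 is bumped to row 4. 4 starts a new row 4. The new tableau is [[1, 5, 6], [2], [3], [4]].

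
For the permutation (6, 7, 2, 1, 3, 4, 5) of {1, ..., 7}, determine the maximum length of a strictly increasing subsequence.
4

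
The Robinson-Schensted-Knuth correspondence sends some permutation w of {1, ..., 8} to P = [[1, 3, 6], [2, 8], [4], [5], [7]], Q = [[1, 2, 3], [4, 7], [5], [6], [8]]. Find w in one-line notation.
Reverse the RSK construction: for i from n down to 1, find the cell of Q containing i, remove the entry at that cell from P, and reverse-bump it up through P; the value ejected from row 1 is w(i).

Step i=8: Q has 8 at row 5, column 1; remove 7 from row 5 of P and reverse-bump: 7 enters row 4 and ejects 5; 5 enters row 3 and ejects 4; 4 enters row 2 and ejects 2; 2 enters row 1 and ejects 1. So w(8) = 1. P is now [[2, 3, 6], [4, 8], [5], [7]].
Step i=7: Q has 7 at row 2, column 2; remove 8 from row 2 of P and reverse-bump: 8 enters row 1 and ejects 6. So w(7) = 6. P is now [[2, 3, 8], [4], [5], [7]].
Step i=6: Q has 6 at row 4, column 1; remove 7 from row 4 of P and reverse-bump: 7 enters row 3 and ejects 5; 5 enters row 2 and ejects 4; 4 enters row 1 and ejects 3. So w(6) = 3. P is now [[2, 4, 8], [5], [7]].
Step i=5: Q has 5 at row 3, column 1; remove 7 from row 3 of P and reverse-bump: 7 enters row 2 and ejects 5; 5 enters row 1 and ejects 4. So w(5) = 4. P is now [[2, 5, 8], [7]].
Step i=4: Q has 4 at row 2, column 1; remove 7 from row 2 of P and reverse-bump: 7 enters row 1 and ejects 5. So w(4) = 5. P is now [[2, 7, 8]].
Step i=3: Q has 3 at row 1, column 3; remove that cell from P, ejecting 8. So w(3) = 8. P is now [[2, 7]].
Step i=2: Q has 2 at row 1, column 2; remove that cell from P, ejecting 7. So w(2) = 7. P is now [[2]].
Step i=1: Q has 1 at row 1, column 1; remove that cell from P, ejecting 2. So w(1) = 2. P is now [].

So w = 2 7 8 5 4 3 6 1.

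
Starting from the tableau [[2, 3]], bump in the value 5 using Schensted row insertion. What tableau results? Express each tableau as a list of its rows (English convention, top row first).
[[2, 3, 5]]

5 is larger than every entry of row 1, so it is appended to row 1. The new tableau is [[2, 3, 5]].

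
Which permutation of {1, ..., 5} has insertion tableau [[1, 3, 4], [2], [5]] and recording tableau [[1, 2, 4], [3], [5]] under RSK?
2 5 3 4 1

Reverse the RSK construction: for i from n down to 1, find the cell of Q containing i, remove the entry at that cell from P, and reverse-bump it up through P; the value ejected from row 1 is w(i).

Step i=5: Q has 5 at row 3, column 1; remove 5 from row 3 of P and reverse-bump: 5 enters row 2 and ejects 2; 2 enters row 1 and ejects 1. So w(5) = 1. P is now [[2, 3, 4], [5]].
Step i=4: Q has 4 at row 1, column 3; remove that cell from P, ejecting 4. So w(4) = 4. P is now [[2, 3], [5]].
Step i=3: Q has 3 at row 2, column 1; remove 5 from row 2 of P and reverse-bump: 5 enters row 1 and ejects 3. So w(3) = 3. P is now [[2, 5]].
Step i=2: Q has 2 at row 1, column 2; remove that cell from P, ejecting 5. So w(2) = 5. P is now [[2]].
Step i=1: Q has 1 at row 1, column 1; remove that cell from P, ejecting 2. So w(1) = 2. P is now [].

So w = 2 5 3 4 1.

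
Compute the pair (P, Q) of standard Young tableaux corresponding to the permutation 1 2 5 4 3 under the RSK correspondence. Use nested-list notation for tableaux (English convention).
P = [[1, 2, 3], [4], [5]], Q = [[1, 2, 3], [4], [5]]

Insert each entry of the permutation into P by Schensted row insertion, recording in Q the position of each new cell.

Insert 1: appended to row 1. P = [[1]], Q = [[1]].
Insert 2: appended to row 1. P = [[1, 2]], Q = [[1, 2]].
Insert 5: appended to row 1. P = [[1, 2, 5]], Q = [[1, 2, 3]].
Insert 4: 4 bumps 5 from row 1; 5 starts row 2. P = [[1, 2, 4], [5]], Q = [[1, 2, 3], [4]].
Insert 3: 3 bumps 4 from row 1; 4 bumps 5 from row 2; 5 starts row 3. P = [[1, 2, 3], [4], [5]], Q = [[1, 2, 3], [4], [5]].

So P = [[1, 2, 3], [4], [5]], Q = [[1, 2, 3], [4], [5]].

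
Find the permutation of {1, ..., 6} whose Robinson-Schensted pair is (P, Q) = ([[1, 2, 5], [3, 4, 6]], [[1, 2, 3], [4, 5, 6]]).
3 4 6 1 2 5

Reverse RSK: for i = n, n-1, ..., 1, locate i in Q, remove the corresponding corner cell from P, and reverse-bump its entry up through P; the value ejected from row 1 is w(i).

So w = 3 4 6 1 2 5.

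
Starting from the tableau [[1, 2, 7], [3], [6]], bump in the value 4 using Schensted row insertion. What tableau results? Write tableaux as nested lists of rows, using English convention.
In row 1, 4 replaces 7 (the leftmost entry greater than 4); 7 is bumped to row 2. 7 is appended to row 2. The new tableau is [[1, 2, 4], [3, 7], [6]].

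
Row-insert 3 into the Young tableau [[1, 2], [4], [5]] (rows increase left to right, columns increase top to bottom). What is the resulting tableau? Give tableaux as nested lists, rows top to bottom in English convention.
3 is larger than every entry of row 1, so it is appended to row 1. The new tableau is [[1, 2, 3], [4], [5]].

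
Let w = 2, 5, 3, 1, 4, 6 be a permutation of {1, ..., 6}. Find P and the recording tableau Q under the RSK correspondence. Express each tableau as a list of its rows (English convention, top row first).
P = [[1, 3, 4, 6], [2], [5]], Q = [[1, 2, 5, 6], [3], [4]]

Insert each entry of the permutation into P by Schensted row insertion, recording in Q the position of each new cell.

After inserting 2: P = [[2]].
After inserting 5: P = [[2, 5]].
After inserting 3: P = [[2, 3], [5]].
After inserting 1: P = [[1, 3], [2], [5]].
After inserting 4: P = [[1, 3, 4], [2], [5]].
After inserting 6: P = [[1, 3, 4, 6], [2], [5]].

So P = [[1, 3, 4, 6], [2], [5]], Q = [[1, 2, 5, 6], [3], [4]].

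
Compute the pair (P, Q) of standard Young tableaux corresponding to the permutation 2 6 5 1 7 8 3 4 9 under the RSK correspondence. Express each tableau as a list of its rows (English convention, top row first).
P = [[1, 3, 4, 8, 9], [2, 5, 7], [6]], Q = [[1, 2, 5, 6, 9], [3, 7, 8], [4]]

Insert each entry of the permutation into P by Schensted row insertion, recording in Q the position of each new cell.

Insert 2: appended to row 1. P = [[2]], Q = [[1]].
Insert 6: appended to row 1. P = [[2, 6]], Q = [[1, 2]].
Insert 5: 5 bumps 6 from row 1; 6 starts row 2. P = [[2, 5], [6]], Q = [[1, 2], [3]].
Insert 1: 1 bumps 2 from row 1; 2 bumps 6 from row 2; 6 starts row 3. P = [[1, 5], [2], [6]], Q = [[1, 2], [3], [4]].
Insert 7: appended to row 1. P = [[1, 5, 7], [2], [6]], Q = [[1, 2, 5], [3], [4]].
Insert 8: appended to row 1. P = [[1, 5, 7, 8], [2], [6]], Q = [[1, 2, 5, 6], [3], [4]].
Insert 3: 3 bumps 5 from row 1; 5 appends to row 2. P = [[1, 3, 7, 8], [2, 5], [6]], Q = [[1, 2, 5, 6], [3, 7], [4]].
Insert 4: 4 bumps 7 from row 1; 7 appends to row 2. P = [[1, 3, 4, 8], [2, 5, 7], [6]], Q = [[1, 2, 5, 6], [3, 7, 8], [4]].
Insert 9: appended to row 1. P = [[1, 3, 4, 8, 9], [2, 5, 7], [6]], Q = [[1, 2, 5, 6, 9], [3, 7, 8], [4]].

So P = [[1, 3, 4, 8, 9], [2, 5, 7], [6]], Q = [[1, 2, 5, 6, 9], [3, 7, 8], [4]].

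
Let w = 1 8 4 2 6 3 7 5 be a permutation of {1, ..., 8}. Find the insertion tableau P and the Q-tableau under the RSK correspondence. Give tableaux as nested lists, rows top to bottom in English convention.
P = [[1, 2, 3, 5], [4, 6, 7], [8]], Q = [[1, 2, 5, 7], [3, 6, 8], [4]]

Insert each entry of the permutation into P by Schensted row insertion, recording in Q the position of each new cell.

Insert 1: appended to row 1. P = [[1]].
Insert 8: appended to row 1. P = [[1, 8]].
Insert 4: 4 bumps 8 from row 1; 8 starts row 2. P = [[1, 4], [8]].
Insert 2: 2 bumps 4 from row 1; 4 bumps 8 from row 2; 8 starts row 3. P = [[1, 2], [4], [8]].
Insert 6: appended to row 1. P = [[1, 2, 6], [4], [8]].
Insert 3: 3 bumps 6 from row 1; 6 appends to row 2. P = [[1, 2, 3], [4, 6], [8]].
Insert 7: appended to row 1. P = [[1, 2, 3, 7], [4, 6], [8]].
Insert 5: 5 bumps 7 from row 1; 7 appends to row 2. P = [[1, 2, 3, 5], [4, 6, 7], [8]].

So P = [[1, 2, 3, 5], [4, 6, 7], [8]], Q = [[1, 2, 5, 7], [3, 6, 8], [4]].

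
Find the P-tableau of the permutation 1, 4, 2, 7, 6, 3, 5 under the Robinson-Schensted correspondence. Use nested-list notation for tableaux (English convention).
After inserting 1: P = [[1]].
After inserting 4: P = [[1, 4]].
After inserting 2: P = [[1, 2], [4]].
After inserting 7: P = [[1, 2, 7], [4]].
After inserting 6: P = [[1, 2, 6], [4, 7]].
After inserting 3: P = [[1, 2, 3], [4, 6], [7]].
After inserting 5: P = [[1, 2, 3, 5], [4, 6], [7]].

So P = [[1, 2, 3, 5], [4, 6], [7]].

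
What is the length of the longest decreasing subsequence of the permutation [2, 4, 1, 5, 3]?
2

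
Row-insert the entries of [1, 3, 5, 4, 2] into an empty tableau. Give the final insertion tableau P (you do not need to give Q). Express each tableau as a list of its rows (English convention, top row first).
P = [[1, 2, 4], [3], [5]]

Insert 1: appended to row 1. P = [[1]].
Insert 3: appended to row 1. P = [[1, 3]].
Insert 5: appended to row 1. P = [[1, 3, 5]].
Insert 4: 4 bumps 5 from row 1; 5 starts row 2. P = [[1, 3, 4], [5]].
Insert 2: 2 bumps 3 from row 1; 3 bumps 5 from row 2; 5 starts row 3. P = [[1, 2, 4], [3], [5]].

So P = [[1, 2, 4], [3], [5]].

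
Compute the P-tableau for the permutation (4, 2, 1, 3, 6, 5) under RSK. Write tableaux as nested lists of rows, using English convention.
Insert 4: appended to row 1. P = [[4]].
Insert 2: 2 bumps 4 from row 1; 4 starts row 2. P = [[2], [4]].
Insert 1: 1 bumps 2 from row 1; 2 bumps 4 from row 2; 4 starts row 3. P = [[1], [2], [4]].
Insert 3: appended to row 1. P = [[1, 3], [2], [4]].
Insert 6: appended to row 1. P = [[1, 3, 6], [2], [4]].
Insert 5: 5 bumps 6 from row 1; 6 appends to row 2. P = [[1, 3, 5], [2, 6], [4]].

So P = [[1, 3, 5], [2, 6], [4]].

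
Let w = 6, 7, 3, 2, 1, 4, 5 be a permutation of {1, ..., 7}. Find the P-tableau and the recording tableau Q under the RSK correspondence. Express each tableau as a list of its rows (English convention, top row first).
P = [[1, 4, 5], [2, 7], [3], [6]], Q = [[1, 2, 7], [3, 6], [4], [5]]

Insert each entry of the permutation into P by Schensted row insertion, recording in Q the position of each new cell.

Insert 6: appended to row 1. P = [[6]].
Insert 7: appended to row 1. P = [[6, 7]].
Insert 3: 3 bumps 6 from row 1; 6 starts row 2. P = [[3, 7], [6]].
Insert 2: 2 bumps 3 from row 1; 3 bumps 6 from row 2; 6 starts row 3. P = [[2, 7], [3], [6]].
Insert 1: 1 bumps 2 from row 1; 2 bumps 3 from row 2; 3 bumps 6 from row 3; 6 starts row 4. P = [[1, 7], [2], [3], [6]].
Insert 4: 4 bumps 7 from row 1; 7 appends to row 2. P = [[1, 4], [2, 7], [3], [6]].
Insert 5: appended to row 1. P = [[1, 4, 5], [2, 7], [3], [6]].

So P = [[1, 4, 5], [2, 7], [3], [6]], Q = [[1, 2, 7], [3, 6], [4], [5]].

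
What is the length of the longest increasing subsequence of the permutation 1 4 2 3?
3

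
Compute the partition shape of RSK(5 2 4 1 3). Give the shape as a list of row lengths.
[2, 2, 1]

RSK row insertion gives P = [[1, 3], [2, 4], [5]], which has shape [2, 2, 1].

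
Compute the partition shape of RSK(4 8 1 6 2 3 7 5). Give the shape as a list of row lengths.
[4, 3, 1]

RSK row insertion gives P = [[1, 2, 3, 5], [4, 6, 7], [8]], which has shape [4, 3, 1].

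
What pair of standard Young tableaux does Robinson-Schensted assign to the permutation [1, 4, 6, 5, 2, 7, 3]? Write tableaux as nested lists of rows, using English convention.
P = [[1, 2, 3, 7], [4, 5], [6]], Q = [[1, 2, 3, 6], [4, 7], [5]]

Insert each entry of the permutation into P by Schensted row insertion, recording in Q the position of each new cell.

Insert 1: appended to row 1. P = [[1]].
Insert 4: appended to row 1. P = [[1, 4]].
Insert 6: appended to row 1. P = [[1, 4, 6]].
Insert 5: 5 bumps 6 from row 1; 6 starts row 2. P = [[1, 4, 5], [6]].
Insert 2: 2 bumps 4 from row 1; 4 bumps 6 from row 2; 6 starts row 3. P = [[1, 2, 5], [4], [6]].
Insert 7: appended to row 1. P = [[1, 2, 5, 7], [4], [6]].
Insert 3: 3 bumps 5 from row 1; 5 appends to row 2. P = [[1, 2, 3, 7], [4, 5], [6]].

So P = [[1, 2, 3, 7], [4, 5], [6]], Q = [[1, 2, 3, 6], [4, 7], [5]].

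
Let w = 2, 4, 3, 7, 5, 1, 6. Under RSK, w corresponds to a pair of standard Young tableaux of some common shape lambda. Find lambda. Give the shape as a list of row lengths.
RSK row insertion gives P = [[1, 3, 5, 6], [2, 7], [4]], which has shape [4, 2, 1].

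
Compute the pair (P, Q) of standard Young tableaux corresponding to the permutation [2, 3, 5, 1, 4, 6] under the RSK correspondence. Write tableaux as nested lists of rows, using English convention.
P = [[1, 3, 4, 6], [2, 5]], Q = [[1, 2, 3, 6], [4, 5]]

Insert each entry of the permutation into P by Schensted row insertion, recording in Q the position of each new cell.

Insert 2: appended to row 1. P = [[2]], Q = [[1]].
Insert 3: appended to row 1. P = [[2, 3]], Q = [[1, 2]].
Insert 5: appended to row 1. P = [[2, 3, 5]], Q = [[1, 2, 3]].
Insert 1: 1 bumps 2 from row 1; 2 starts row 2. P = [[1, 3, 5], [2]], Q = [[1, 2, 3], [4]].
Insert 4: 4 bumps 5 from row 1; 5 appends to row 2. P = [[1, 3, 4], [2, 5]], Q = [[1, 2, 3], [4, 5]].
Insert 6: appended to row 1. P = [[1, 3, 4, 6], [2, 5]], Q = [[1, 2, 3, 6], [4, 5]].

So P = [[1, 3, 4, 6], [2, 5]], Q = [[1, 2, 3, 6], [4, 5]].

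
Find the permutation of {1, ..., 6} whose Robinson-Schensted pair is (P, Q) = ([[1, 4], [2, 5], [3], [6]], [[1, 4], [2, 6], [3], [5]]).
Reverse the RSK construction: for i from n down to 1, find the cell of Q containing i, remove the entry at that cell from P, and reverse-bump it up through P; the value ejected from row 1 is w(i).

Step i=6: Q has 6 at row 2, column 2; remove 5 from row 2 of P and reverse-bump: 5 enters row 1 and ejects 4. So w(6) = 4. P is now [[1, 5], [2], [3], [6]].
Step i=5: Q has 5 at row 4, column 1; remove 6 from row 4 of P and reverse-bump: 6 enters row 3 and ejects 3; 3 enters row 2 and ejects 2; 2 enters row 1 and ejects 1. So w(5) = 1. P is now [[2, 5], [3], [6]].
Step i=4: Q has 4 at row 1, column 2; remove that cell from P, ejecting 5. So w(4) = 5. P is now [[2], [3], [6]].
Step i=3: Q has 3 at row 3, column 1; remove 6 from row 3 of P and reverse-bump: 6 enters row 2 and ejects 3; 3 enters row 1 and ejects 2. So w(3) = 2. P is now [[3], [6]].
Step i=2: Q has 2 at row 2, column 1; remove 6 from row 2 of P and reverse-bump: 6 enters row 1 and ejects 3. So w(2) = 3. P is now [[6]].
Step i=1: Q has 1 at row 1, column 1; remove that cell from P, ejecting 6. So w(1) = 6. P is now [].

So w = 6 3 2 5 1 4.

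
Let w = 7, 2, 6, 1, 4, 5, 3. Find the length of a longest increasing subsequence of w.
3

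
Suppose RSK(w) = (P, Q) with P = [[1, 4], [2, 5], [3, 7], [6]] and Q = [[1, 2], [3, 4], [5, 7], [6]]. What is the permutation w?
Reverse the RSK construction: for i from n down to 1, find the cell of Q containing i, remove the entry at that cell from P, and reverse-bump it up through P; the value ejected from row 1 is w(i).

Step i=7: Q has 7 at row 3, column 2; remove 7 from row 3 of P and reverse-bump: 7 enters row 2 and ejects 5; 5 enters row 1 and ejects 4. So w(7) = 4. P is now [[1, 5], [2, 7], [3], [6]].
Step i=6: Q has 6 at row 4, column 1; remove 6 from row 4 of P and reverse-bump: 6 enters row 3 and ejects 3; 3 enters row 2 and ejects 2; 2 enters row 1 and ejects 1. So w(6) = 1. P is now [[2, 5], [3, 7], [6]].
Step i=5: Q has 5 at row 3, column 1; remove 6 from row 3 of P and reverse-bump: 6 enters row 2 and ejects 3; 3 enters row 1 and ejects 2. So w(5) = 2. P is now [[3, 5], [6, 7]].
Step i=4: Q has 4 at row 2, column 2; remove 7 from row 2 of P and reverse-bump: 7 enters row 1 and ejects 5. So w(4) = 5. P is now [[3, 7], [6]].
Step i=3: Q has 3 at row 2, column 1; remove 6 from row 2 of P and reverse-bump: 6 enters row 1 and ejects 3. So w(3) = 3. P is now [[6, 7]].
Step i=2: Q has 2 at row 1, column 2; remove that cell from P, ejecting 7. So w(2) = 7. P is now [[6]].
Step i=1: Q has 1 at row 1, column 1; remove that cell from P, ejecting 6. So w(1) = 6. P is now [].

So w = 6 7 3 5 2 1 4.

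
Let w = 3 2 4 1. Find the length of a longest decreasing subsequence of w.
3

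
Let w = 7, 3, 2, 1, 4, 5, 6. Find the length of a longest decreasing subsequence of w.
4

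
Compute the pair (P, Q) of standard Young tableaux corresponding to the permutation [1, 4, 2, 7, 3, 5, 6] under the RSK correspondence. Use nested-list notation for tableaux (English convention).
P = [[1, 2, 3, 5, 6], [4, 7]], Q = [[1, 2, 4, 6, 7], [3, 5]]

Insert each entry of the permutation into P by Schensted row insertion, recording in Q the position of each new cell.

Insert 1: appended to row 1. P = [[1]].
Insert 4: appended to row 1. P = [[1, 4]].
Insert 2: 2 bumps 4 from row 1; 4 starts row 2. P = [[1, 2], [4]].
Insert 7: appended to row 1. P = [[1, 2, 7], [4]].
Insert 3: 3 bumps 7 from row 1; 7 appends to row 2. P = [[1, 2, 3], [4, 7]].
Insert 5: appended to row 1. P = [[1, 2, 3, 5], [4, 7]].
Insert 6: appended to row 1. P = [[1, 2, 3, 5, 6], [4, 7]].

So P = [[1, 2, 3, 5, 6], [4, 7]], Q = [[1, 2, 4, 6, 7], [3, 5]].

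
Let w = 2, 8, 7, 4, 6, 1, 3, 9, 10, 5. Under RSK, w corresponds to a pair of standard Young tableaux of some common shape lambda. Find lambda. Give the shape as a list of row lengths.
RSK row insertion gives P = [[1, 3, 5, 9, 10], [2, 4, 6], [7], [8]], which has shape [5, 3, 1, 1].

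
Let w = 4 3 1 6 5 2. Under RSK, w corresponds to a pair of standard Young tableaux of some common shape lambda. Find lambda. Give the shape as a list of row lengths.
Row-insert each entry into an empty tableau.

After inserting 4: P = [[4]].
After inserting 3: P = [[3], [4]].
After inserting 1: P = [[1], [3], [4]].
After inserting 6: P = [[1, 6], [3], [4]].
After inserting 5: P = [[1, 5], [3, 6], [4]].
After inserting 2: P = [[1, 2], [3, 5], [4, 6]].

The final insertion tableau P = [[1, 2], [3, 5], [4, 6]] has shape [2, 2, 2].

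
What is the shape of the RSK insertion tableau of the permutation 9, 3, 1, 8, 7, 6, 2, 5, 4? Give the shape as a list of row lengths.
Row-insert each entry into an empty tableau.

After inserting 9: P = [[9]].
After inserting 3: P = [[3], [9]].
After inserting 1: P = [[1], [3], [9]].
After inserting 8: P = [[1, 8], [3], [9]].
After inserting 7: P = [[1, 7], [3, 8], [9]].
After inserting 6: P = [[1, 6], [3, 7], [8], [9]].
After inserting 2: P = [[1, 2], [3, 6], [7], [8], [9]].
After inserting 5: P = [[1, 2, 5], [3, 6], [7], [8], [9]].
After inserting 4: P = [[1, 2, 4], [3, 5], [6], [7], [8], [9]].

The final insertion tableau P = [[1, 2, 4], [3, 5], [6], [7], [8], [9]] has shape [3, 2, 1, 1, 1, 1].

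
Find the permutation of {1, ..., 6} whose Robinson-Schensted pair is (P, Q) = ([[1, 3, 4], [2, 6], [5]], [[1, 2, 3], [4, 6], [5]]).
Reverse the RSK construction: for i from n down to 1, find the cell of Q containing i, remove the entry at that cell from P, and reverse-bump it up through P; the value ejected from row 1 is w(i).

Step i=6: Q has 6 at row 2, column 2; remove 6 from row 2 of P and reverse-bump: 6 enters row 1 and ejects 4. So w(6) = 4. P is now [[1, 3, 6], [2], [5]].
Step i=5: Q has 5 at row 3, column 1; remove 5 from row 3 of P and reverse-bump: 5 enters row 2 and ejects 2; 2 enters row 1 and ejects 1. So w(5) = 1. P is now [[2, 3, 6], [5]].
Step i=4: Q has 4 at row 2, column 1; remove 5 from row 2 of P and reverse-bump: 5 enters row 1 and ejects 3. So w(4) = 3. P is now [[2, 5, 6]].
Step i=3: Q has 3 at row 1, column 3; remove that cell from P, ejecting 6. So w(3) = 6. P is now [[2, 5]].
Step i=2: Q has 2 at row 1, column 2; remove that cell from P, ejecting 5. So w(2) = 5. P is now [[2]].
Step i=1: Q has 1 at row 1, column 1; remove that cell from P, ejecting 2. So w(1) = 2. P is now [].

So w = 2 5 6 3 1 4.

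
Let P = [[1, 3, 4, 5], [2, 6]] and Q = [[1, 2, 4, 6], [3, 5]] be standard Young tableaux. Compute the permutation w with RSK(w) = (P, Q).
2 3 1 6 4 5

Reverse the RSK construction: for i from n down to 1, find the cell of Q containing i, remove the entry at that cell from P, and reverse-bump it up through P; the value ejected from row 1 is w(i).

Step i=6: Q has 6 at row 1, column 4; remove that cell from P, ejecting 5. So w(6) = 5. P is now [[1, 3, 4], [2, 6]].
Step i=5: Q has 5 at row 2, column 2; remove 6 from row 2 of P and reverse-bump: 6 enters row 1 and ejects 4. So w(5) = 4. P is now [[1, 3, 6], [2]].
Step i=4: Q has 4 at row 1, column 3; remove that cell from P, ejecting 6. So w(4) = 6. P is now [[1, 3], [2]].
Step i=3: Q has 3 at row 2, column 1; remove 2 from row 2 of P and reverse-bump: 2 enters row 1 and ejects 1. So w(3) = 1. P is now [[2, 3]].
Step i=2: Q has 2 at row 1, column 2; remove that cell from P, ejecting 3. So w(2) = 3. P is now [[2]].
Step i=1: Q has 1 at row 1, column 1; remove that cell from P, ejecting 2. So w(1) = 2. P is now [].

So w = 2 3 1 6 4 5.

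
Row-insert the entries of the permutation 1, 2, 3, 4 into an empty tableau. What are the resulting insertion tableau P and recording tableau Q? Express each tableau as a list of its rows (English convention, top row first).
P = [[1, 2, 3, 4]], Q = [[1, 2, 3, 4]]

Insert each entry of the permutation into P by Schensted row insertion, recording in Q the position of each new cell.

Insert 1: appended to row 1. P = [[1]].
Insert 2: appended to row 1. P = [[1, 2]].
Insert 3: appended to row 1. P = [[1, 2, 3]].
Insert 4: appended to row 1. P = [[1, 2, 3, 4]].

So P = [[1, 2, 3, 4]], Q = [[1, 2, 3, 4]].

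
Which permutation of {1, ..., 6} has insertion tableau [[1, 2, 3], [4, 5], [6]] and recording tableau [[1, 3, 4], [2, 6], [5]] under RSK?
Reverse the RSK construction: for i from n down to 1, find the cell of Q containing i, remove the entry at that cell from P, and reverse-bump it up through P; the value ejected from row 1 is w(i).

Step i=6: Q has 6 at row 2, column 2; remove 5 from row 2 of P and reverse-bump: 5 enters row 1 and ejects 3. So w(6) = 3. P is now [[1, 2, 5], [4], [6]].
Step i=5: Q has 5 at row 3, column 1; remove 6 from row 3 of P and reverse-bump: 6 enters row 2 and ejects 4; 4 enters row 1 and ejects 2. So w(5) = 2. P is now [[1, 4, 5], [6]].
Step i=4: Q has 4 at row 1, column 3; remove that cell from P, ejecting 5. So w(4) = 5. P is now [[1, 4], [6]].
Step i=3: Q has 3 at row 1, column 2; remove that cell from P, ejecting 4. So w(3) = 4. P is now [[1], [6]].
Step i=2: Q has 2 at row 2, column 1; remove 6 from row 2 of P and reverse-bump: 6 enters row 1 and ejects 1. So w(2) = 1. P is now [[6]].
Step i=1: Q has 1 at row 1, column 1; remove that cell from P, ejecting 6. So w(1) = 6. P is now [].

So w = 6 1 4 5 2 3.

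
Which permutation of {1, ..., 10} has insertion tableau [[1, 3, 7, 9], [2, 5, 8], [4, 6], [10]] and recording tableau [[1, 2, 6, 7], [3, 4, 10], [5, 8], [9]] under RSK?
Reverse the RSK construction: for i from n down to 1, find the cell of Q containing i, remove the entry at that cell from P, and reverse-bump it up through P; the value ejected from row 1 is w(i).

Step i=10: Q has 10 at row 2, column 3; remove 8 from row 2 of P and reverse-bump: 8 enters row 1 and ejects 7. So w(10) = 7. P is now [[1, 3, 8, 9], [2, 5], [4, 6], [10]].
Step i=9: Q has 9 at row 4, column 1; remove 10 from row 4 of P and reverse-bump: 10 enters row 3 and ejects 6; 6 enters row 2 and ejects 5; 5 enters row 1 and ejects 3. So w(9) = 3. P is now [[1, 5, 8, 9], [2, 6], [4, 10]].
Step i=8: Q has 8 at row 3, column 2; remove 10 from row 3 of P and reverse-bump: 10 enters row 2 and ejects 6; 6 enters row 1 and ejects 5. So w(8) = 5. P is now [[1, 6, 8, 9], [2, 10], [4]].
Step i=7: Q has 7 at row 1, column 4; remove that cell from P, ejecting 9. So w(7) = 9. P is now [[1, 6, 8], [2, 10], [4]].
Step i=6: Q has 6 at row 1, column 3; remove that cell from P, ejecting 8. So w(6) = 8. P is now [[1, 6], [2, 10], [4]].
Step i=5: Q has 5 at row 3, column 1; remove 4 from row 3 of P and reverse-bump: 4 enters row 2 and ejects 2; 2 enters row 1 and ejects 1. So w(5) = 1. P is now [[2, 6], [4, 10]].
Step i=4: Q has 4 at row 2, column 2; remove 10 from row 2 of P and reverse-bump: 10 enters row 1 and ejects 6. So w(4) = 6. P is now [[2, 10], [4]].
Step i=3: Q has 3 at row 2, column 1; remove 4 from row 2 of P and reverse-bump: 4 enters row 1 and ejects 2. So w(3) = 2. P is now [[4, 10]].
Step i=2: Q has 2 at row 1, column 2; remove that cell from P, ejecting 10. So w(2) = 10. P is now [[4]].
Step i=1: Q has 1 at row 1, column 1; remove that cell from P, ejecting 4. So w(1) = 4. P is now [].

So w = 4 10 2 6 1 8 9 5 3 7.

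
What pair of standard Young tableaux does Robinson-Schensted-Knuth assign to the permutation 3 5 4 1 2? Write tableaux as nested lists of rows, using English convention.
Insert each entry of the permutation into P by Schensted row insertion, recording in Q the position of each new cell.

Insert 3: appended to row 1. P = [[3]], Q = [[1]].
Insert 5: appended to row 1. P = [[3, 5]], Q = [[1, 2]].
Insert 4: 4 bumps 5 from row 1; 5 starts row 2. P = [[3, 4], [5]], Q = [[1, 2], [3]].
Insert 1: 1 bumps 3 from row 1; 3 bumps 5 from row 2; 5 starts row 3. P = [[1, 4], [3], [5]], Q = [[1, 2], [3], [4]].
Insert 2: 2 bumps 4 from row 1; 4 appends to row 2. P = [[1, 2], [3, 4], [5]], Q = [[1, 2], [3, 5], [4]].

So P = [[1, 2], [3, 4], [5]], Q = [[1, 2], [3, 5], [4]].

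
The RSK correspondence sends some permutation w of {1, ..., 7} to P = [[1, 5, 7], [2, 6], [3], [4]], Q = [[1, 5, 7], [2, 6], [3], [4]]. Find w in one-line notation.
4 3 2 1 6 5 7

Reverse the RSK construction: for i from n down to 1, find the cell of Q containing i, remove the entry at that cell from P, and reverse-bump it up through P; the value ejected from row 1 is w(i).

Step i=7: Q has 7 at row 1, column 3; remove that cell from P, ejecting 7. So w(7) = 7. P is now [[1, 5], [2, 6], [3], [4]].
Step i=6: Q has 6 at row 2, column 2; remove 6 from row 2 of P and reverse-bump: 6 enters row 1 and ejects 5. So w(6) = 5. P is now [[1, 6], [2], [3], [4]].
Step i=5: Q has 5 at row 1, column 2; remove that cell from P, ejecting 6. So w(5) = 6. P is now [[1], [2], [3], [4]].
Step i=4: Q has 4 at row 4, column 1; remove 4 from row 4 of P and reverse-bump: 4 enters row 3 and ejects 3; 3 enters row 2 and ejects 2; 2 enters row 1 and ejects 1. So w(4) = 1. P is now [[2], [3], [4]].
Step i=3: Q has 3 at row 3, column 1; remove 4 from row 3 of P and reverse-bump: 4 enters row 2 and ejects 3; 3 enters row 1 and ejects 2. So w(3) = 2. P is now [[3], [4]].
Step i=2: Q has 2 at row 2, column 1; remove 4 from row 2 of P and reverse-bump: 4 enters row 1 and ejects 3. So w(2) = 3. P is now [[4]].
Step i=1: Q has 1 at row 1, column 1; remove that cell from P, ejecting 4. So w(1) = 4. P is now [].

So w = 4 3 2 1 6 5 7.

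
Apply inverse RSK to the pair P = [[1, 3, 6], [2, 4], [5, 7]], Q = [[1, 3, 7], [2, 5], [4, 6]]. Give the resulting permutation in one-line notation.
Reverse the RSK construction: for i from n down to 1, find the cell of Q containing i, remove the entry at that cell from P, and reverse-bump it up through P; the value ejected from row 1 is w(i).

Step i=7: Q has 7 at row 1, column 3; remove that cell from P, ejecting 6. So w(7) = 6. P is now [[1, 3], [2, 4], [5, 7]].
Step i=6: Q has 6 at row 3, column 2; remove 7 from row 3 of P and reverse-bump: 7 enters row 2 and ejects 4; 4 enters row 1 and ejects 3. So w(6) = 3. P is now [[1, 4], [2, 7], [5]].
Step i=5: Q has 5 at row 2, column 2; remove 7 from row 2 of P and reverse-bump: 7 enters row 1 and ejects 4. So w(5) = 4. P is now [[1, 7], [2], [5]].
Step i=4: Q has 4 at row 3, column 1; remove 5 from row 3 of P and reverse-bump: 5 enters row 2 and ejects 2; 2 enters row 1 and ejects 1. So w(4) = 1. P is now [[2, 7], [5]].
Step i=3: Q has 3 at row 1, column 2; remove that cell from P, ejecting 7. So w(3) = 7. P is now [[2], [5]].
Step i=2: Q has 2 at row 2, column 1; remove 5 from row 2 of P and reverse-bump: 5 enters row 1 and ejects 2. So w(2) = 2. P is now [[5]].
Step i=1: Q has 1 at row 1, column 1; remove that cell from P, ejecting 5. So w(1) = 5. P is now [].

So w = 5 2 7 1 4 3 6.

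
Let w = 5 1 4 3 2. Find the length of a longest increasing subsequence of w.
2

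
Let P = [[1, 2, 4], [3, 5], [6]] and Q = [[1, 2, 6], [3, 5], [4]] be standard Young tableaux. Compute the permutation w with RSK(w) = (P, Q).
3 6 5 1 2 4

Reverse the RSK construction: for i from n down to 1, find the cell of Q containing i, remove the entry at that cell from P, and reverse-bump it up through P; the value ejected from row 1 is w(i).

Step i=6: Q has 6 at row 1, column 3; remove that cell from P, ejecting 4. So w(6) = 4. P is now [[1, 2], [3, 5], [6]].
Step i=5: Q has 5 at row 2, column 2; remove 5 from row 2 of P and reverse-bump: 5 enters row 1 and ejects 2. So w(5) = 2. P is now [[1, 5], [3], [6]].
Step i=4: Q has 4 at row 3, column 1; remove 6 from row 3 of P and reverse-bump: 6 enters row 2 and ejects 3; 3 enters row 1 and ejects 1. So w(4) = 1. P is now [[3, 5], [6]].
Step i=3: Q has 3 at row 2, column 1; remove 6 from row 2 of P and reverse-bump: 6 enters row 1 and ejects 5. So w(3) = 5. P is now [[3, 6]].
Step i=2: Q has 2 at row 1, column 2; remove that cell from P, ejecting 6. So w(2) = 6. P is now [[3]].
Step i=1: Q has 1 at row 1, column 1; remove that cell from P, ejecting 3. So w(1) = 3. P is now [].

So w = 3 6 5 1 2 4.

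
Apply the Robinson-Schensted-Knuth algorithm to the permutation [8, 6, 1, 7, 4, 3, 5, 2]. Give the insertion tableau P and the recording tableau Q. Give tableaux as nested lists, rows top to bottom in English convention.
P = [[1, 2, 5], [3, 7], [4], [6], [8]], Q = [[1, 4, 7], [2, 5], [3], [6], [8]]

Insert each entry of the permutation into P by Schensted row insertion, recording in Q the position of each new cell.

Insert 8: appended to row 1. P = [[8]].
Insert 6: 6 bumps 8 from row 1; 8 starts row 2. P = [[6], [8]].
Insert 1: 1 bumps 6 from row 1; 6 bumps 8 from row 2; 8 starts row 3. P = [[1], [6], [8]].
Insert 7: appended to row 1. P = [[1, 7], [6], [8]].
Insert 4: 4 bumps 7 from row 1; 7 appends to row 2. P = [[1, 4], [6, 7], [8]].
Insert 3: 3 bumps 4 from row 1; 4 bumps 6 from row 2; 6 bumps 8 from row 3; 8 starts row 4. P = [[1, 3], [4, 7], [6], [8]].
Insert 5: appended to row 1. P = [[1, 3, 5], [4, 7], [6], [8]].
Insert 2: 2 bumps 3 from row 1; 3 bumps 4 from row 2; 4 bumps 6 from row 3; 6 bumps 8 from row 4; 8 starts row 5. P = [[1, 2, 5], [3, 7], [4], [6], [8]].

So P = [[1, 2, 5], [3, 7], [4], [6], [8]], Q = [[1, 4, 7], [2, 5], [3], [6], [8]].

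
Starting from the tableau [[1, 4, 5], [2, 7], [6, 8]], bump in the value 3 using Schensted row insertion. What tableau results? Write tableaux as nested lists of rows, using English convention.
[[1, 3, 5], [2, 4], [6, 7], [8]]

In row 1, 3 replaces 4 (the leftmost entry greater than 3); 4 is bumped to row 2. In row 2, 4 replaces 7 (the leftmost entry greater than 4); 7 is bumped to row 3. In row 3, 7 replaces 8 (the leftmost entry greater than 7); 8 is bumped to row 4. 8 starts a new row 4. The new tableau is [[1, 3, 5], [2, 4], [6, 7], [8]].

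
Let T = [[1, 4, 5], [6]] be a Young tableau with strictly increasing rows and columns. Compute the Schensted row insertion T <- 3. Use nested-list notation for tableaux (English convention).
[[1, 3, 5], [4], [6]]

In row 1, 3 replaces 4 (the leftmost entry greater than 3); 4 is bumped to row 2. In row 2, 4 replaces 6 (the leftmost entry greater than 4); 6 is bumped to row 3. 6 starts a new row 3. The new tableau is [[1, 3, 5], [4], [6]].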